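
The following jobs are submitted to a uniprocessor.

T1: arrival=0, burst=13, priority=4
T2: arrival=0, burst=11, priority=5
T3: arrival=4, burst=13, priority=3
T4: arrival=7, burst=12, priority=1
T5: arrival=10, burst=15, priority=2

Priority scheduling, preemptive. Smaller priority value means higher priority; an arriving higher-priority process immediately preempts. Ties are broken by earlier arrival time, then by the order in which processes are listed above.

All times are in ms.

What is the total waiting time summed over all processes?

129

Schedule: | T1 0-4 | T3 4-7 | T4 7-19 | T5 19-34 | T3 34-44 | T1 44-53 | T2 53-64 |
Completion: T1=53  T2=64  T3=44  T4=19  T5=34
Turnaround (C−A): T1=53  T2=64  T3=40  T4=12  T5=24
Waiting = turnaround − burst: T1=40, T2=53, T3=27, T4=0, T5=9
Total waiting = 40 + 53 + 27 + 0 + 9 = 129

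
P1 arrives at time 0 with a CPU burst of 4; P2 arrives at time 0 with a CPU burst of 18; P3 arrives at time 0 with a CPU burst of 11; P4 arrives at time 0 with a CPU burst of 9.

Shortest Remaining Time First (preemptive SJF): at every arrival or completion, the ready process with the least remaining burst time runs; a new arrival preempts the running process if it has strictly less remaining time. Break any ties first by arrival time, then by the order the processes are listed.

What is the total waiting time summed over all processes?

Schedule: | P1 0-4 | P4 4-13 | P3 13-24 | P2 24-42 |
Completion: P1=4  P2=42  P3=24  P4=13
Waiting = turnaround − burst: P1=0, P2=24, P3=13, P4=4
Total waiting = 0 + 24 + 13 + 4 = 41

41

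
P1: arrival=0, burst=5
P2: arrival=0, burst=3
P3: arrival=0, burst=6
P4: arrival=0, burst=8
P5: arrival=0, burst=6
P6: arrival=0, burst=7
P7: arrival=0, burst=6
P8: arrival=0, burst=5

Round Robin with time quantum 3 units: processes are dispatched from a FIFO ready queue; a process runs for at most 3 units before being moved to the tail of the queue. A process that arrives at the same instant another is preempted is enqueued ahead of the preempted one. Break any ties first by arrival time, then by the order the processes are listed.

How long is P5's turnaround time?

35

Schedule: | P1 0-3 | P2 3-6 | P3 6-9 | P4 9-12 | P5 12-15 | P6 15-18 | P7 18-21 | P8 21-24 | P1 24-26 | P3 26-29 | P4 29-32 | P5 32-35 | P6 35-38 | P7 38-41 | P8 41-43 | P4 43-45 | P6 45-46 |
Completion: P1=26  P2=6  P3=29  P4=45  P5=35  P6=46  P7=41  P8=43
Turnaround (C−A): P1=26  P2=6  P3=29  P4=45  P5=35  P6=46  P7=41  P8=43
Turnaround(P5) = completion − arrival = 35 − 0 = 35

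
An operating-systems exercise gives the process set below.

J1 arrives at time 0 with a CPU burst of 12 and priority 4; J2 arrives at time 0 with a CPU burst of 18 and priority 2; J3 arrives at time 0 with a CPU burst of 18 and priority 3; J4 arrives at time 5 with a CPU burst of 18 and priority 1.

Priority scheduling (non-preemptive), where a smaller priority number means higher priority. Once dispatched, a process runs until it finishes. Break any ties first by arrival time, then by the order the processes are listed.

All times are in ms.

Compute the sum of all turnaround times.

Timeline: | J2 0-18 | J4 18-36 | J3 36-54 | J1 54-66 |
Completion: J1=66  J2=18  J3=54  J4=36
Turnaround = completion − arrival: J1=66, J2=18, J3=54, J4=31
Total turnaround = 66 + 18 + 54 + 31 = 169

169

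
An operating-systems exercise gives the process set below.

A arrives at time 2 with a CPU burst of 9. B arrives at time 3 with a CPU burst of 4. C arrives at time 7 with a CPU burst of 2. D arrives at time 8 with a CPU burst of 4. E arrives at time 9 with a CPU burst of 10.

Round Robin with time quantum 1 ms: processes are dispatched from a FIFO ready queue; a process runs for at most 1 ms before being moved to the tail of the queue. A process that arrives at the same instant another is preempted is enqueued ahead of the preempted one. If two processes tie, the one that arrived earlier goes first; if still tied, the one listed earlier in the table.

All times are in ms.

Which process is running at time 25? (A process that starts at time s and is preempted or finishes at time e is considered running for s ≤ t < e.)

Timeline: | idle 0-2 | A 2-3 | B 3-4 | A 4-5 | B 5-6 | A 6-7 | B 7-8 | C 8-9 | A 9-10 | D 10-11 | B 11-12 | E 12-13 | C 13-14 | A 14-15 | D 15-16 | E 16-17 | A 17-18 | D 18-19 | E 19-20 | A 20-21 | D 21-22 | E 22-23 | A 23-24 | E 24-25 | A 25-26 | E 26-31 |
Completion: A=26  B=12  C=14  D=22  E=31
Turnaround (C−A): A=24  B=9  C=7  D=14  E=22

A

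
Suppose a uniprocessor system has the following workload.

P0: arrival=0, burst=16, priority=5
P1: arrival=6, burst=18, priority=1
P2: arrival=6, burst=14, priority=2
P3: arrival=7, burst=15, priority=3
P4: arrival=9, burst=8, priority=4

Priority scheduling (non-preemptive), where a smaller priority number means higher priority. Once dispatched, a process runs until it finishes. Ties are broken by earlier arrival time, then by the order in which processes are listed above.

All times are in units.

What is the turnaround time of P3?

Timeline: | P0 0-16 | P1 16-34 | P2 34-48 | P3 48-63 | P4 63-71 |
Completion: P0=16  P1=34  P2=48  P3=63  P4=71
Turnaround(P3) = completion − arrival = 63 − 7 = 56

56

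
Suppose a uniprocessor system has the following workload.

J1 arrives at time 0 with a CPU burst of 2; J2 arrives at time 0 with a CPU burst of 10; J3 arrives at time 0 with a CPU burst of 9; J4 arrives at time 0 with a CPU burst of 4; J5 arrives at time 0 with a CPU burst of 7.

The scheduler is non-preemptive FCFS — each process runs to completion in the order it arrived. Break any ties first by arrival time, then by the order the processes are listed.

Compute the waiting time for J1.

0

Gantt: | J1 0-2 | J2 2-12 | J3 12-21 | J4 21-25 | J5 25-32 |
Completion: J1=2  J2=12  J3=21  J4=25  J5=32
Turnaround (C−A): J1=2  J2=12  J3=21  J4=25  J5=32
Waiting(J1) = turnaround − burst = 2 − 2 = 0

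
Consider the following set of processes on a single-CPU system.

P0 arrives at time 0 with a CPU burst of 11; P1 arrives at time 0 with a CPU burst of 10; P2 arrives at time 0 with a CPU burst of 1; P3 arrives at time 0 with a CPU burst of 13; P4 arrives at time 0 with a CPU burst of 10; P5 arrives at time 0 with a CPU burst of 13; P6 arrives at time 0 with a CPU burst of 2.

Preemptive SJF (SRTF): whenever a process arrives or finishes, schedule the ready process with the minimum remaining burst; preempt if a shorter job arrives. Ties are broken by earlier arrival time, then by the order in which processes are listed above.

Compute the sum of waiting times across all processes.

121

Timeline: | P2 0-1 | P6 1-3 | P1 3-13 | P4 13-23 | P0 23-34 | P3 34-47 | P5 47-60 |
Completion: P0=34  P1=13  P2=1  P3=47  P4=23  P5=60  P6=3
Turnaround (C−A): P0=34  P1=13  P2=1  P3=47  P4=23  P5=60  P6=3
Waiting = turnaround − burst: P0=23, P1=3, P2=0, P3=34, P4=13, P5=47, P6=1
Total waiting = 23 + 3 + 0 + 34 + 13 + 47 + 1 = 121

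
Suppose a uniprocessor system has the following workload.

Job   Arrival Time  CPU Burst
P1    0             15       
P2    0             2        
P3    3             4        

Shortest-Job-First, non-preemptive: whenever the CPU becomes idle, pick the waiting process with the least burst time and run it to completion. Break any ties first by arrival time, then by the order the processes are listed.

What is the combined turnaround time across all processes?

Schedule: | P2 0-2 | P1 2-17 | P3 17-21 |
Completion: P1=17  P2=2  P3=21
Turnaround (C−A): P1=17  P2=2  P3=18
Turnaround = completion − arrival: P1=17, P2=2, P3=18
Total turnaround = 17 + 2 + 18 = 37

37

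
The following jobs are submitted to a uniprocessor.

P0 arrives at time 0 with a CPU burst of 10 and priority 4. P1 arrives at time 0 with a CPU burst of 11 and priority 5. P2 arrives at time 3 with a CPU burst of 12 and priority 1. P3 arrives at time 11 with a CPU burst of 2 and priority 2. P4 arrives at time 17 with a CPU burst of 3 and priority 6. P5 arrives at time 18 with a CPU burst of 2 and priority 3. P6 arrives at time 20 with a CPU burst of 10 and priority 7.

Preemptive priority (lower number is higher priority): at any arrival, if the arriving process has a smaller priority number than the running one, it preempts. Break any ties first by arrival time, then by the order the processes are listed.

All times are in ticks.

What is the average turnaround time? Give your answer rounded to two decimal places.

Schedule: | P0 0-3 | P2 3-15 | P3 15-17 | P0 17-18 | P5 18-20 | P0 20-26 | P1 26-37 | P4 37-40 | P6 40-50 |
Completion: P0=26  P1=37  P2=15  P3=17  P4=40  P5=20  P6=50
Turnaround times: P0=26, P1=37, P2=12, P3=6, P4=23, P5=2, P6=30
Average turnaround = (26+37+12+6+23+2+30) / 7 = 136/7 = 19.43

19.43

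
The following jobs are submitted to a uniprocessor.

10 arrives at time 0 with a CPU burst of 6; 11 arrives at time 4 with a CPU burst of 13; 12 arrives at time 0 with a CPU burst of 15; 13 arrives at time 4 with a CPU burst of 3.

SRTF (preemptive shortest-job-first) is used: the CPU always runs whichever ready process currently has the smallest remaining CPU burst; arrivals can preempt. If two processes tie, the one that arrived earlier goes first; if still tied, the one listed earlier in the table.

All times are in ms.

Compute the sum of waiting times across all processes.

29

Schedule: | 10 0-6 | 13 6-9 | 11 9-22 | 12 22-37 |
Completion: 10=6  11=22  12=37  13=9
Waiting = turnaround − burst: 10=0, 11=5, 12=22, 13=2
Total waiting = 0 + 5 + 22 + 2 = 29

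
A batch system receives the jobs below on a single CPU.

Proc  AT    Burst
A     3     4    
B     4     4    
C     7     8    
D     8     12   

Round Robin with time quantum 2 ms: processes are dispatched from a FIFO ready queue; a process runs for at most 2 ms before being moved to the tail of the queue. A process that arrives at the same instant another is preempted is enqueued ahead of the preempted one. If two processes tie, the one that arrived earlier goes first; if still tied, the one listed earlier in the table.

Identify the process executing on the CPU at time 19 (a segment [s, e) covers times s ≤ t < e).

Timeline: | idle 0-3 | A 3-5 | B 5-7 | A 7-9 | C 9-11 | B 11-13 | D 13-15 | C 15-17 | D 17-19 | C 19-21 | D 21-23 | C 23-25 | D 25-31 |
Completion: A=9  B=13  C=25  D=31

C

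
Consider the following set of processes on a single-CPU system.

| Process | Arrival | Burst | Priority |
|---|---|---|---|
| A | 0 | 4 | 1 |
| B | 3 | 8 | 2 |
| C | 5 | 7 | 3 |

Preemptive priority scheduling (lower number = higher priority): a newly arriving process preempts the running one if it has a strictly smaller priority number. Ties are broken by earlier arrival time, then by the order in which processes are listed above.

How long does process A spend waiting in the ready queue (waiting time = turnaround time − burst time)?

0

Timeline: | A 0-4 | B 4-12 | C 12-19 |
Completion: A=4  B=12  C=19
Turnaround (C−A): A=4  B=9  C=14
Waiting(A) = turnaround − burst = 4 − 4 = 0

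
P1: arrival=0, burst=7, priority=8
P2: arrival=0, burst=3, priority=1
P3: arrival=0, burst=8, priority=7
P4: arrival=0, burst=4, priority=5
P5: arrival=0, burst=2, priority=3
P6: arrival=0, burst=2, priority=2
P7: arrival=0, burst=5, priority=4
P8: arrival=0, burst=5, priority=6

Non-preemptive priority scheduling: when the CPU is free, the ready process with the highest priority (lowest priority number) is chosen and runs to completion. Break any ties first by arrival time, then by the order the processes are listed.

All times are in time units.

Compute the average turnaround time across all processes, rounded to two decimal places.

Timeline: | P2 0-3 | P6 3-5 | P5 5-7 | P7 7-12 | P4 12-16 | P8 16-21 | P3 21-29 | P1 29-36 |
Completion: P1=36  P2=3  P3=29  P4=16  P5=7  P6=5  P7=12  P8=21
Turnaround (C−A): P1=36  P2=3  P3=29  P4=16  P5=7  P6=5  P7=12  P8=21
Turnaround times: P1=36, P2=3, P3=29, P4=16, P5=7, P6=5, P7=12, P8=21
Average turnaround = (36+3+29+16+7+5+12+21) / 8 = 129/8 = 16.13

16.13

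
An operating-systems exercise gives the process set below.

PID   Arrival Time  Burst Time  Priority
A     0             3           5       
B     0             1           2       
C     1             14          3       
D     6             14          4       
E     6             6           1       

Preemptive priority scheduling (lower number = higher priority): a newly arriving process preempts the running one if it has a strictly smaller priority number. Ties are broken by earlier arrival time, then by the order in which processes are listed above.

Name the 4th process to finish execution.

Gantt: | B 0-1 | C 1-6 | E 6-12 | C 12-21 | D 21-35 | A 35-38 |
Completion: A=38  B=1  C=21  D=35  E=12
Turnaround (C−A): A=38  B=1  C=20  D=29  E=6
Finish order: B → E → C → D → A

D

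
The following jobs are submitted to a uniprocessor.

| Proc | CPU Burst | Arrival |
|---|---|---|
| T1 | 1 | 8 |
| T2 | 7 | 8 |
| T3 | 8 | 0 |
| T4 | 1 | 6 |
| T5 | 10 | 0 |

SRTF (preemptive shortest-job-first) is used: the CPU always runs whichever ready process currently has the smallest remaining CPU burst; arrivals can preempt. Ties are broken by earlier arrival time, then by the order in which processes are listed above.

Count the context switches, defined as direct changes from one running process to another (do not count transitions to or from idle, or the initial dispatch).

Timeline: | T3 0-6 | T4 6-7 | T3 7-9 | T1 9-10 | T2 10-17 | T5 17-27 |
Completion: T1=10  T2=17  T3=9  T4=7  T5=27

5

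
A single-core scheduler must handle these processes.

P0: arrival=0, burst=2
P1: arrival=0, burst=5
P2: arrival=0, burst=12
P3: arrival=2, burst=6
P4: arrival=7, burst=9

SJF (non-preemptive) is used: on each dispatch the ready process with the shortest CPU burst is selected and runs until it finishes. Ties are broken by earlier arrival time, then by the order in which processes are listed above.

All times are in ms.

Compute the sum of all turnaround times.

Timeline: | P0 0-2 | P1 2-7 | P3 7-13 | P4 13-22 | P2 22-34 |
Completion: P0=2  P1=7  P2=34  P3=13  P4=22
Turnaround (C−A): P0=2  P1=7  P2=34  P3=11  P4=15
Turnaround = completion − arrival: P0=2, P1=7, P2=34, P3=11, P4=15
Total turnaround = 2 + 7 + 34 + 11 + 15 = 69

69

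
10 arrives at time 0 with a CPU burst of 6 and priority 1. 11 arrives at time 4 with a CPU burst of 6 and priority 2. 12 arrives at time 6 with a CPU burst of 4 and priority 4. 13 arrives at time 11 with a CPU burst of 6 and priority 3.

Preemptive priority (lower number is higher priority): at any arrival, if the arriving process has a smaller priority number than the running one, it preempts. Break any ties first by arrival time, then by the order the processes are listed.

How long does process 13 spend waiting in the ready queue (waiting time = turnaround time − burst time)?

Gantt: | 10 0-6 | 11 6-12 | 13 12-18 | 12 18-22 |
Completion: 10=6  11=12  12=22  13=18
Waiting(13) = turnaround − burst = 7 − 6 = 1

1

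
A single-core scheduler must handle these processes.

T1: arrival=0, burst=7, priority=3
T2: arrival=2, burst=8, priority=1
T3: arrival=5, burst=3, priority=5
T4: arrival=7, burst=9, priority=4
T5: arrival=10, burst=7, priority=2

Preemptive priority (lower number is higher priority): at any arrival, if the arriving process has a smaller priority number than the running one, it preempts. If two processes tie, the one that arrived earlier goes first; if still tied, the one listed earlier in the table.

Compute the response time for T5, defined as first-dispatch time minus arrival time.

Timeline: | T1 0-2 | T2 2-10 | T5 10-17 | T1 17-22 | T4 22-31 | T3 31-34 |
Completion: T1=22  T2=10  T3=34  T4=31  T5=17
Response(T5) = first start − arrival = 10 − 10 = 0

0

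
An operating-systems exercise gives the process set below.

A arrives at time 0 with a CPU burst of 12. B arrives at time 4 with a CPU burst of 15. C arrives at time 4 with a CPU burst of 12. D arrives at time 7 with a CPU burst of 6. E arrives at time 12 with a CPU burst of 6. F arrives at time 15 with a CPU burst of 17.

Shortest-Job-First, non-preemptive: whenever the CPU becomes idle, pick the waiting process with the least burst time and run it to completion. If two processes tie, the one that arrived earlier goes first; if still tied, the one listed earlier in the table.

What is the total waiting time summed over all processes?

Schedule: | A 0-12 | D 12-18 | E 18-24 | C 24-36 | B 36-51 | F 51-68 |
Completion: A=12  B=51  C=36  D=18  E=24  F=68
Turnaround (C−A): A=12  B=47  C=32  D=11  E=12  F=53
Waiting = turnaround − burst: A=0, B=32, C=20, D=5, E=6, F=36
Total waiting = 0 + 32 + 20 + 5 + 6 + 36 = 99

99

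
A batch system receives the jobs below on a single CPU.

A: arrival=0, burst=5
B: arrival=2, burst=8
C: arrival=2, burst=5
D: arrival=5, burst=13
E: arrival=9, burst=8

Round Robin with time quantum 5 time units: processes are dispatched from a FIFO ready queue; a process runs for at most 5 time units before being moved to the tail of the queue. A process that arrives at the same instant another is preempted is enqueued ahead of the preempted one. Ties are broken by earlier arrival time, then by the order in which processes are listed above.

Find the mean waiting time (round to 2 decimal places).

Gantt: | A 0-5 | B 5-10 | C 10-15 | D 15-20 | E 20-25 | B 25-28 | D 28-33 | E 33-36 | D 36-39 |
Completion: A=5  B=28  C=15  D=39  E=36
Turnaround (C−A): A=5  B=26  C=13  D=34  E=27
Waiting times: A=0, B=18, C=8, D=21, E=19
Average waiting = (0+18+8+21+19) / 5 = 66/5 = 13.20

13.20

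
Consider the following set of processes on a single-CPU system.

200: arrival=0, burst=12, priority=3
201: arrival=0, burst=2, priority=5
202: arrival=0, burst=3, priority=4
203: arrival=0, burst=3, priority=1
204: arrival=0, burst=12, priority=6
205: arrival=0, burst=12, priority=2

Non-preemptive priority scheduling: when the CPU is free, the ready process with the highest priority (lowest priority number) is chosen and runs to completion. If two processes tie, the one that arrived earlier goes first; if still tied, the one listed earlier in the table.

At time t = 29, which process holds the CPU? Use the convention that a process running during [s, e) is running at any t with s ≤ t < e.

Timeline: | 203 0-3 | 205 3-15 | 200 15-27 | 202 27-30 | 201 30-32 | 204 32-44 |
Completion: 200=27  201=32  202=30  203=3  204=44  205=15
Turnaround (C−A): 200=27  201=32  202=30  203=3  204=44  205=15

202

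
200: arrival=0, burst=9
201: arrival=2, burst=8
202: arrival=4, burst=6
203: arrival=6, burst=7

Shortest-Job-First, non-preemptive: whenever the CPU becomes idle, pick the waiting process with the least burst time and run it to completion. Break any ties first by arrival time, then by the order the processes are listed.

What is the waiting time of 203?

Schedule: | 200 0-9 | 202 9-15 | 203 15-22 | 201 22-30 |
Completion: 200=9  201=30  202=15  203=22
Waiting(203) = turnaround − burst = 16 − 7 = 9

9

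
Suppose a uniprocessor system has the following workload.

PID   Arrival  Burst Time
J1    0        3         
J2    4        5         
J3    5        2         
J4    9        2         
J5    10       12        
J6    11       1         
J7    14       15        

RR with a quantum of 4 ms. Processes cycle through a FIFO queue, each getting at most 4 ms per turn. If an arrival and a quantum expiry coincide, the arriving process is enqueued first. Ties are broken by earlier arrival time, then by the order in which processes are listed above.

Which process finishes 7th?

J7

Gantt: | J1 0-3 | idle 3-4 | J2 4-8 | J3 8-10 | J2 10-11 | J4 11-13 | J5 13-17 | J6 17-18 | J7 18-22 | J5 22-26 | J7 26-30 | J5 30-34 | J7 34-41 |
Completion: J1=3  J2=11  J3=10  J4=13  J5=34  J6=18  J7=41
Turnaround (C−A): J1=3  J2=7  J3=5  J4=4  J5=24  J6=7  J7=27
Finish order: J1 → J3 → J2 → J4 → J6 → J5 → J7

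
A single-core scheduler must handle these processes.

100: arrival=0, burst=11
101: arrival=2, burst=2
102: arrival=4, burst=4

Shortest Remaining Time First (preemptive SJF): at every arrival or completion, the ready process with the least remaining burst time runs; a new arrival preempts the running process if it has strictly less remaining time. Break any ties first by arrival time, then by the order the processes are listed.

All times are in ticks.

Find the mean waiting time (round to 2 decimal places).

2.00

Timeline: | 100 0-2 | 101 2-4 | 102 4-8 | 100 8-17 |
Completion: 100=17  101=4  102=8
Turnaround (C−A): 100=17  101=2  102=4
Waiting times: 100=6, 101=0, 102=0
Average waiting = (6+0+0) / 3 = 6/3 = 2.00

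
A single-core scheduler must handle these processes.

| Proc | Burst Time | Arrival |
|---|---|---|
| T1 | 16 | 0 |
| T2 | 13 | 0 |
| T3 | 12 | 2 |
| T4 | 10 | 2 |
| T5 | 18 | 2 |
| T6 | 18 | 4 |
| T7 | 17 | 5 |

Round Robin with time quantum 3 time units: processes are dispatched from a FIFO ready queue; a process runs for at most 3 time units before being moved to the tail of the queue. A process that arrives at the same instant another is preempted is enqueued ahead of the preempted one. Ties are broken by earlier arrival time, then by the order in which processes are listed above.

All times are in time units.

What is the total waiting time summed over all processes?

Gantt: | T1 0-3 | T2 3-6 | T3 6-9 | T4 9-12 | T5 12-15 | T1 15-18 | T6 18-21 | T7 21-24 | T2 24-27 | T3 27-30 | T4 30-33 | T5 33-36 | T1 36-39 | T6 39-42 | T7 42-45 | T2 45-48 | T3 48-51 | T4 51-54 | T5 54-57 | T1 57-60 | T6 60-63 | T7 63-66 | T2 66-69 | T3 69-72 | T4 72-73 | T5 73-76 | T1 76-79 | T6 79-82 | T7 82-85 | T2 85-86 | T5 86-89 | T1 89-90 | T6 90-93 | T7 93-96 | T5 96-99 | T6 99-102 | T7 102-104 |
Completion: T1=90  T2=86  T3=72  T4=73  T5=99  T6=102  T7=104
Turnaround (C−A): T1=90  T2=86  T3=70  T4=71  T5=97  T6=98  T7=99
Waiting = turnaround − burst: T1=74, T2=73, T3=58, T4=61, T5=79, T6=80, T7=82
Total waiting = 74 + 73 + 58 + 61 + 79 + 80 + 82 = 507

507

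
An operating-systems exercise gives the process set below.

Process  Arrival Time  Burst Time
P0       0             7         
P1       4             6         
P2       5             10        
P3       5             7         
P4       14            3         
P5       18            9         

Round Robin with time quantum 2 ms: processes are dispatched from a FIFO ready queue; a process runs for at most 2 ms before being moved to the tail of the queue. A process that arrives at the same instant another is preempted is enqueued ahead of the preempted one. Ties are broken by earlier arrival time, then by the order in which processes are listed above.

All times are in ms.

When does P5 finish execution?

42

Schedule: | P0 0-4 | P1 4-6 | P0 6-8 | P2 8-10 | P3 10-12 | P1 12-14 | P0 14-15 | P2 15-17 | P3 17-19 | P4 19-21 | P1 21-23 | P2 23-25 | P5 25-27 | P3 27-29 | P4 29-30 | P2 30-32 | P5 32-34 | P3 34-35 | P2 35-37 | P5 37-42 |
Completion: P0=15  P1=23  P2=37  P3=35  P4=30  P5=42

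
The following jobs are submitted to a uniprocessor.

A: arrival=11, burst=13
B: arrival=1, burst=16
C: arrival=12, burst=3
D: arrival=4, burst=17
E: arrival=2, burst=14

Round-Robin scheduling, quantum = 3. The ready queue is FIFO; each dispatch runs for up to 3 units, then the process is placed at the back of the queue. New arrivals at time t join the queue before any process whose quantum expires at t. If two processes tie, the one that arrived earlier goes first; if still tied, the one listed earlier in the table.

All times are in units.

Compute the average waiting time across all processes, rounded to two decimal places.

34.80

Timeline: | idle 0-1 | B 1-4 | E 4-7 | D 7-10 | B 10-13 | E 13-16 | D 16-19 | A 19-22 | C 22-25 | B 25-28 | E 28-31 | D 31-34 | A 34-37 | B 37-40 | E 40-43 | D 43-46 | A 46-49 | B 49-52 | E 52-54 | D 54-57 | A 57-60 | B 60-61 | D 61-63 | A 63-64 |
Completion: A=64  B=61  C=25  D=63  E=54
Turnaround (C−A): A=53  B=60  C=13  D=59  E=52
Waiting times: A=40, B=44, C=10, D=42, E=38
Average waiting = (40+44+10+42+38) / 5 = 174/5 = 34.80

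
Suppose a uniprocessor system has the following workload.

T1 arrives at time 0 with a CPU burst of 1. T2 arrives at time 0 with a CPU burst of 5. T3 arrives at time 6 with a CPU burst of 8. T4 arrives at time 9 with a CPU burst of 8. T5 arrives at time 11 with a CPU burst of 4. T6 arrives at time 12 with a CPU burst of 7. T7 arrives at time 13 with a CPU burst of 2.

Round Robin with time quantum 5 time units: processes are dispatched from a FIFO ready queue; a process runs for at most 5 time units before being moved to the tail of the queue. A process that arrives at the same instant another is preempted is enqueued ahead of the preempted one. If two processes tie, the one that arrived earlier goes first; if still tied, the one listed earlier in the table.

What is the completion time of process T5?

20

Gantt: | T1 0-1 | T2 1-6 | T3 6-11 | T4 11-16 | T5 16-20 | T3 20-23 | T6 23-28 | T7 28-30 | T4 30-33 | T6 33-35 |
Completion: T1=1  T2=6  T3=23  T4=33  T5=20  T6=35  T7=30
Turnaround (C−A): T1=1  T2=6  T3=17  T4=24  T5=9  T6=23  T7=17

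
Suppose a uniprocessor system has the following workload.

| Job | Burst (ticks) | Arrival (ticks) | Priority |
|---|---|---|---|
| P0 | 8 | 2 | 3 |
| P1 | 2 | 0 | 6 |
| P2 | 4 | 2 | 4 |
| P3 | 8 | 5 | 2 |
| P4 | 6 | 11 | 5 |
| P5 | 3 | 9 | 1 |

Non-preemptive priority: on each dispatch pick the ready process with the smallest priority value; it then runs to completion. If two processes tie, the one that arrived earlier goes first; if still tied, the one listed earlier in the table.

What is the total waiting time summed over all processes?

42

Schedule: | P1 0-2 | P0 2-10 | P5 10-13 | P3 13-21 | P2 21-25 | P4 25-31 |
Completion: P0=10  P1=2  P2=25  P3=21  P4=31  P5=13
Waiting = turnaround − burst: P0=0, P1=0, P2=19, P3=8, P4=14, P5=1
Total waiting = 0 + 0 + 19 + 8 + 14 + 1 = 42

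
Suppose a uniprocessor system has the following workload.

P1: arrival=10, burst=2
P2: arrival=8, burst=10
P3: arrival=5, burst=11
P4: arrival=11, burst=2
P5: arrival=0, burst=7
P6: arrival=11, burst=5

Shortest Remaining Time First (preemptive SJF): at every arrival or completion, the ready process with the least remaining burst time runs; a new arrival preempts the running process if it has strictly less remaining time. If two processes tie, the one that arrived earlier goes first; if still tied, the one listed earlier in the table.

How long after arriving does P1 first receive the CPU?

0

Gantt: | P5 0-7 | P3 7-10 | P1 10-12 | P4 12-14 | P6 14-19 | P3 19-27 | P2 27-37 |
Completion: P1=12  P2=37  P3=27  P4=14  P5=7  P6=19
Turnaround (C−A): P1=2  P2=29  P3=22  P4=3  P5=7  P6=8
Response(P1) = first start − arrival = 10 − 10 = 0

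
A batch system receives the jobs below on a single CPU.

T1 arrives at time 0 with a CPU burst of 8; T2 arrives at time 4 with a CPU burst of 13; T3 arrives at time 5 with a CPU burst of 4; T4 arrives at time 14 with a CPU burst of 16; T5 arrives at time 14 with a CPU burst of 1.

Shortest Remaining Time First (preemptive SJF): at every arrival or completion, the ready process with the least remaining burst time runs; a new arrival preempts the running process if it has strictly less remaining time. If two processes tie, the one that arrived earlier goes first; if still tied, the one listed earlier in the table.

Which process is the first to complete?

T1

Timeline: | T1 0-8 | T3 8-12 | T2 12-14 | T5 14-15 | T2 15-26 | T4 26-42 |
Completion: T1=8  T2=26  T3=12  T4=42  T5=15
Finish order: T1 → T3 → T5 → T2 → T4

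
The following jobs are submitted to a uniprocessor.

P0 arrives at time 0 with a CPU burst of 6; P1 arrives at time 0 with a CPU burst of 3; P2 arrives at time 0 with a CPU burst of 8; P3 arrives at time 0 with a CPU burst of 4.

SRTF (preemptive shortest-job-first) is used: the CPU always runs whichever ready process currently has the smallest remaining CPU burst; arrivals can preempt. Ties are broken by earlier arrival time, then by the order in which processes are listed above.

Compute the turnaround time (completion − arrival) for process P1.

Schedule: | P1 0-3 | P3 3-7 | P0 7-13 | P2 13-21 |
Completion: P0=13  P1=3  P2=21  P3=7
Turnaround(P1) = completion − arrival = 3 − 0 = 3

3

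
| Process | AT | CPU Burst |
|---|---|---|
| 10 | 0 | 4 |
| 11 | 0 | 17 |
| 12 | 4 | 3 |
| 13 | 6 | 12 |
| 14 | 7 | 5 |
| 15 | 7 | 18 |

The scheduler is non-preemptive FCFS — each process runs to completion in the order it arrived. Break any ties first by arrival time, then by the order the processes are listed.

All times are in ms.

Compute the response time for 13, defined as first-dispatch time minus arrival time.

Timeline: | 10 0-4 | 11 4-21 | 12 21-24 | 13 24-36 | 14 36-41 | 15 41-59 |
Completion: 10=4  11=21  12=24  13=36  14=41  15=59
Turnaround (C−A): 10=4  11=21  12=20  13=30  14=34  15=52
Response(13) = first start − arrival = 24 − 6 = 18

18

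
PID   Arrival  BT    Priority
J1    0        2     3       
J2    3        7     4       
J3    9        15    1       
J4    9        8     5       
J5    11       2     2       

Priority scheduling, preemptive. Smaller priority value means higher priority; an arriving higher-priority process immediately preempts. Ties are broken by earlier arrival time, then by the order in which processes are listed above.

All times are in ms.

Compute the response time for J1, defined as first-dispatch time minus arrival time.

0

Timeline: | J1 0-2 | idle 2-3 | J2 3-9 | J3 9-24 | J5 24-26 | J2 26-27 | J4 27-35 |
Completion: J1=2  J2=27  J3=24  J4=35  J5=26
Response(J1) = first start − arrival = 0 − 0 = 0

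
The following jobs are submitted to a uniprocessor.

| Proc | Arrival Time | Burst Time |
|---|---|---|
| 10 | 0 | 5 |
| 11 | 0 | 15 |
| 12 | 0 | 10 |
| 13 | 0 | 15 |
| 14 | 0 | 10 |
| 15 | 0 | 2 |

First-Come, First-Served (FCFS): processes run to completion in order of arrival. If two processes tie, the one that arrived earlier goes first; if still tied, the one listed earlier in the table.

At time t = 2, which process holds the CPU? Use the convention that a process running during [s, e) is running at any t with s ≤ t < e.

Timeline: | 10 0-5 | 11 5-20 | 12 20-30 | 13 30-45 | 14 45-55 | 15 55-57 |
Completion: 10=5  11=20  12=30  13=45  14=55  15=57
Turnaround (C−A): 10=5  11=20  12=30  13=45  14=55  15=57

10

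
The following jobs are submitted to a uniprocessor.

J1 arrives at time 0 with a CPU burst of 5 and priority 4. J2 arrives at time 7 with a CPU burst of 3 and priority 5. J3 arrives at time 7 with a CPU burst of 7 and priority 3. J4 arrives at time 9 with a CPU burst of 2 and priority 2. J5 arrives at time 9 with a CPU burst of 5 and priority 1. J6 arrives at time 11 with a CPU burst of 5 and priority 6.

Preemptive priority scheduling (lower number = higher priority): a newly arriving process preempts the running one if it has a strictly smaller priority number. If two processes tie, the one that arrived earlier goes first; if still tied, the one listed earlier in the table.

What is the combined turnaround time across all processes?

Timeline: | J1 0-5 | idle 5-7 | J3 7-9 | J5 9-14 | J4 14-16 | J3 16-21 | J2 21-24 | J6 24-29 |
Completion: J1=5  J2=24  J3=21  J4=16  J5=14  J6=29
Turnaround = completion − arrival: J1=5, J2=17, J3=14, J4=7, J5=5, J6=18
Total turnaround = 5 + 17 + 14 + 7 + 5 + 18 = 66

66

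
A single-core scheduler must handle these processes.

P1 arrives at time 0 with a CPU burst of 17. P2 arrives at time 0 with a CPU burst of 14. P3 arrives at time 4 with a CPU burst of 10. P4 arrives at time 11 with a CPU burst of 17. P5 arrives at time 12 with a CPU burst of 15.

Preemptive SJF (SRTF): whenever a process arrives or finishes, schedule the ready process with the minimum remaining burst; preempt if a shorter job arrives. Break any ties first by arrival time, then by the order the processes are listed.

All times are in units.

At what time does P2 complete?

14

Schedule: | P2 0-14 | P3 14-24 | P5 24-39 | P1 39-56 | P4 56-73 |
Completion: P1=56  P2=14  P3=24  P4=73  P5=39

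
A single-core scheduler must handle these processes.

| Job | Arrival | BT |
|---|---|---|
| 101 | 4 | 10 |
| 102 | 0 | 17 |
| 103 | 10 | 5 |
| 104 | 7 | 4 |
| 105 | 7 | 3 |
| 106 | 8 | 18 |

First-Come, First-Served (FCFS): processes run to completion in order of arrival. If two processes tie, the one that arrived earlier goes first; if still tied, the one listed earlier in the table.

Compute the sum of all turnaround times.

182

Gantt: | 102 0-17 | 101 17-27 | 104 27-31 | 105 31-34 | 106 34-52 | 103 52-57 |
Completion: 101=27  102=17  103=57  104=31  105=34  106=52
Turnaround = completion − arrival: 101=23, 102=17, 103=47, 104=24, 105=27, 106=44
Total turnaround = 23 + 17 + 47 + 24 + 27 + 44 = 182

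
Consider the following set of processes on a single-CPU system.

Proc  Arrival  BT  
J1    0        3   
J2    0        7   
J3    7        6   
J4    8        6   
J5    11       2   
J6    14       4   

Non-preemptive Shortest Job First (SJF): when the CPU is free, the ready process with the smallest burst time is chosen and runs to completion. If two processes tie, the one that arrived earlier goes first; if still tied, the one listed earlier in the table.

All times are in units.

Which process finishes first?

J1

Schedule: | J1 0-3 | J2 3-10 | J3 10-16 | J5 16-18 | J6 18-22 | J4 22-28 |
Completion: J1=3  J2=10  J3=16  J4=28  J5=18  J6=22
Turnaround (C−A): J1=3  J2=10  J3=9  J4=20  J5=7  J6=8
Finish order: J1 → J2 → J3 → J5 → J6 → J4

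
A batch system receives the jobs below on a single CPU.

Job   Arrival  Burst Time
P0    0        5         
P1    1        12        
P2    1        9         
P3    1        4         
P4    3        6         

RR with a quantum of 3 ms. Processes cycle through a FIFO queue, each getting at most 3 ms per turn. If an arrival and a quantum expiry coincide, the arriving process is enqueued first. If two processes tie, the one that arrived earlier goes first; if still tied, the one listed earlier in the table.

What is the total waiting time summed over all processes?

Schedule: | P0 0-3 | P1 3-6 | P2 6-9 | P3 9-12 | P4 12-15 | P0 15-17 | P1 17-20 | P2 20-23 | P3 23-24 | P4 24-27 | P1 27-30 | P2 30-33 | P1 33-36 |
Completion: P0=17  P1=36  P2=33  P3=24  P4=27
Waiting = turnaround − burst: P0=12, P1=23, P2=23, P3=19, P4=18
Total waiting = 12 + 23 + 23 + 19 + 18 = 95

95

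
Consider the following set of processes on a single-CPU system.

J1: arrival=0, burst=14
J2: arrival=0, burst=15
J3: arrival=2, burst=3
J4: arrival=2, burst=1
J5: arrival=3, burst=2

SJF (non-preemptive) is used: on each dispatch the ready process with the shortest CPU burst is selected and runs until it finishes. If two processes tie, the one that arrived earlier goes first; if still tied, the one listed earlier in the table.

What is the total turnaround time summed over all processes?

Gantt: | J1 0-14 | J4 14-15 | J5 15-17 | J3 17-20 | J2 20-35 |
Completion: J1=14  J2=35  J3=20  J4=15  J5=17
Turnaround = completion − arrival: J1=14, J2=35, J3=18, J4=13, J5=14
Total turnaround = 14 + 35 + 18 + 13 + 14 = 94

94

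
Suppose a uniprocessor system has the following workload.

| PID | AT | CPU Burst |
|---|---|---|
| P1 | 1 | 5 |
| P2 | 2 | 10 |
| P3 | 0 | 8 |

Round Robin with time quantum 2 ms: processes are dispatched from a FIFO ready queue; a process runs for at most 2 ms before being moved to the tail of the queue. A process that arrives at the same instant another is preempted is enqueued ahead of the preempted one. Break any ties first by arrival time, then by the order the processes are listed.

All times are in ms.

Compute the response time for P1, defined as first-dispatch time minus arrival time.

Gantt: | P3 0-2 | P1 2-4 | P2 4-6 | P3 6-8 | P1 8-10 | P2 10-12 | P3 12-14 | P1 14-15 | P2 15-17 | P3 17-19 | P2 19-23 |
Completion: P1=15  P2=23  P3=19
Response(P1) = first start − arrival = 2 − 1 = 1

1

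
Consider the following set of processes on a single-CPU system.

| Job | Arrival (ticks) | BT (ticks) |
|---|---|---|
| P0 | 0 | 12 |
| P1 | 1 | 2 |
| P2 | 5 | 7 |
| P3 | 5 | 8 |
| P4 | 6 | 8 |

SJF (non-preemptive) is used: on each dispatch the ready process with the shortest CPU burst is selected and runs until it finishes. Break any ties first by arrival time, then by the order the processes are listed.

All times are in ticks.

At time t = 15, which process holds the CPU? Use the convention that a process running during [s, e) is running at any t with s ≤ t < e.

P2

Gantt: | P0 0-12 | P1 12-14 | P2 14-21 | P3 21-29 | P4 29-37 |
Completion: P0=12  P1=14  P2=21  P3=29  P4=37
Turnaround (C−A): P0=12  P1=13  P2=16  P3=24  P4=31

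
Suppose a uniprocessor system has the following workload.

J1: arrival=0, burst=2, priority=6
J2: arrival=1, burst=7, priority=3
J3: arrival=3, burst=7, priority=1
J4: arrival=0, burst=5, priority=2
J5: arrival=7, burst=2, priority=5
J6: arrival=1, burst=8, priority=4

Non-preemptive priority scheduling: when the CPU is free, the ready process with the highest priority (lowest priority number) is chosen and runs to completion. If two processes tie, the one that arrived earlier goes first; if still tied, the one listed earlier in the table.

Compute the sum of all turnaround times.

Gantt: | J4 0-5 | J3 5-12 | J2 12-19 | J6 19-27 | J5 27-29 | J1 29-31 |
Completion: J1=31  J2=19  J3=12  J4=5  J5=29  J6=27
Turnaround (C−A): J1=31  J2=18  J3=9  J4=5  J5=22  J6=26
Turnaround = completion − arrival: J1=31, J2=18, J3=9, J4=5, J5=22, J6=26
Total turnaround = 31 + 18 + 9 + 5 + 22 + 26 = 111

111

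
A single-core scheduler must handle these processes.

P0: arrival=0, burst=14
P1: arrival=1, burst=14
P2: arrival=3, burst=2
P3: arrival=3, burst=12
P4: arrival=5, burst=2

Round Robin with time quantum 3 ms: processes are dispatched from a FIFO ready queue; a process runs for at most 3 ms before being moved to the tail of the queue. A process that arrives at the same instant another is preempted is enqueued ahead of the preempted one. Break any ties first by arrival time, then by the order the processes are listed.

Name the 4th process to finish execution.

Gantt: | P0 0-3 | P1 3-6 | P2 6-8 | P3 8-11 | P0 11-14 | P4 14-16 | P1 16-19 | P3 19-22 | P0 22-25 | P1 25-28 | P3 28-31 | P0 31-34 | P1 34-37 | P3 37-40 | P0 40-42 | P1 42-44 |
Completion: P0=42  P1=44  P2=8  P3=40  P4=16
Finish order: P2 → P4 → P3 → P0 → P1

P0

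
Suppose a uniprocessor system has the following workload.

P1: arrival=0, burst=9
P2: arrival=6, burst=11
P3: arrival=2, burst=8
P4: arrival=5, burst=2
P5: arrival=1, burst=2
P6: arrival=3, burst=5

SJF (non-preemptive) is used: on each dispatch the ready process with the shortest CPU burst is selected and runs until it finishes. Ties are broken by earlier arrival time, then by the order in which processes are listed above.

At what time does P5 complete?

11

Timeline: | P1 0-9 | P5 9-11 | P4 11-13 | P6 13-18 | P3 18-26 | P2 26-37 |
Completion: P1=9  P2=37  P3=26  P4=13  P5=11  P6=18
Turnaround (C−A): P1=9  P2=31  P3=24  P4=8  P5=10  P6=15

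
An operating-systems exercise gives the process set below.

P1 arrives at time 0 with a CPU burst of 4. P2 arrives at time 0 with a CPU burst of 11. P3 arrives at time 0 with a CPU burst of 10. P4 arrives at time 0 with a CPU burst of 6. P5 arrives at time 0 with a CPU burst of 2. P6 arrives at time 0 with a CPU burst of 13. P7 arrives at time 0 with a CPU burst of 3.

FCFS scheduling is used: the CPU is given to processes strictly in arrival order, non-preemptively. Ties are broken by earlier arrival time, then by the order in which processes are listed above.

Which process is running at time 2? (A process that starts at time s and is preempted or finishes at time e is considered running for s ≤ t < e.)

Schedule: | P1 0-4 | P2 4-15 | P3 15-25 | P4 25-31 | P5 31-33 | P6 33-46 | P7 46-49 |
Completion: P1=4  P2=15  P3=25  P4=31  P5=33  P6=46  P7=49
Turnaround (C−A): P1=4  P2=15  P3=25  P4=31  P5=33  P6=46  P7=49

P1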